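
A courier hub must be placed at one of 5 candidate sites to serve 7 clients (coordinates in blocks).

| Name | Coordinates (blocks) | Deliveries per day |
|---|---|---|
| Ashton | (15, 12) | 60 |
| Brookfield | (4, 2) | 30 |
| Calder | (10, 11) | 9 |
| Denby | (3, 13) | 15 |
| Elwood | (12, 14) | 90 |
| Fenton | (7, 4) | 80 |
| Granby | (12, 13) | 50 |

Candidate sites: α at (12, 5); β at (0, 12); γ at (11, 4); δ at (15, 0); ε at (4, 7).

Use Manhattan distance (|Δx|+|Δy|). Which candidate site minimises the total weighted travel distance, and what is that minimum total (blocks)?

Total weighted distance at each candidate:
  α (12, 5): total = 2947
  β (0, 12): total = 4589
  γ (11, 4): total = 3127
  δ (15, 0): total = 4919
  ε (4, 7): total = 3835
Minimum is at α with total 2947 blocks.

α, total 2947 blocks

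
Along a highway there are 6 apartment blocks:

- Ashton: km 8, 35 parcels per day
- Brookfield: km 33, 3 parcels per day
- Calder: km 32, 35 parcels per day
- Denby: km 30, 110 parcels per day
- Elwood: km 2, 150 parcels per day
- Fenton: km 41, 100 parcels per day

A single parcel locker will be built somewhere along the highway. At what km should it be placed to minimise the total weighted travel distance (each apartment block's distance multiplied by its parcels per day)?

x = 30

For a sum of weighted absolute distances on a line, the optimum is the weighted median (not the mean). Total weight W = 433; half-weight = 216.5.
Sort by position and accumulate weight:
  km 2 (Elwood, w=150) → cum 150
  km 8 (Ashton, w=35) → cum 185
  km 30 (Denby, w=110) → cum 295  ≥ 216.5 → median here
  km 32 (Calder, w=35) → cum 330
  km 33 (Brookfield, w=3) → cum 333
  km 41 (Fenton, w=100) → cum 433
Optimal location: km 30.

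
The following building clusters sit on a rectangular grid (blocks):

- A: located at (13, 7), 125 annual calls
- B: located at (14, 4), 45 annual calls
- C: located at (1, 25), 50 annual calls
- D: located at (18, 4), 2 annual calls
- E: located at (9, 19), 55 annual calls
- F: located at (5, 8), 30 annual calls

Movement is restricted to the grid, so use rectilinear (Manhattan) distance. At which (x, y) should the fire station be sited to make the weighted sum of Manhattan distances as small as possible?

Manhattan distance separates: Σwᵢ(|x−xᵢ|+|y−yᵢ|) = Σwᵢ|x−xᵢ| + Σwᵢ|y−yᵢ|, so x and y are optimised independently as 1-D weighted medians.
Total weight W = 307; half = 153.5.
x-coordinate, sorted with cumulative weight:
  x=1 (C, w=50) cum 50
  x=5 (F, w=30) cum 80
  x=9 (E, w=55) cum 135
  x=13 (A, w=125) cum 260  ← median
  x=14 (B, w=45) cum 305
  x=18 (D, w=2) cum 307
⇒ x* = 13
y-coordinate, sorted with cumulative weight:
  y=4 (B, w=45) cum 45
  y=4 (D, w=2) cum 47
  y=7 (A, w=125) cum 172  ← median
  y=8 (F, w=30) cum 202
  y=19 (E, w=55) cum 257
  y=25 (C, w=50) cum 307
⇒ y* = 7

(13, 7)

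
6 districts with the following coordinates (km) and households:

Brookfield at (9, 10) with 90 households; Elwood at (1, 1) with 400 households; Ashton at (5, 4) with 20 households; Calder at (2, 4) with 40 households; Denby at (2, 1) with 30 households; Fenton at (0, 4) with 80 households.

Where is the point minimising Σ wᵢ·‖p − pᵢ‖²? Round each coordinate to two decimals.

The minimiser of Σwᵢ‖p−pᵢ‖² is the weighted centroid p* = (Σwᵢpᵢ)/(Σwᵢ).
Σwᵢ = 660.
Σwᵢxᵢ = 90·9 + 400·1 + 20·5 + 40·2 + 30·2 + 80·0 = 1450.
Σwᵢyᵢ = 90·10 + 400·1 + 20·4 + 40·4 + 30·1 + 80·4 = 1890.
x* = 1450/660 = 2.20, y* = 1890/660 = 2.86.

(2.20, 2.86)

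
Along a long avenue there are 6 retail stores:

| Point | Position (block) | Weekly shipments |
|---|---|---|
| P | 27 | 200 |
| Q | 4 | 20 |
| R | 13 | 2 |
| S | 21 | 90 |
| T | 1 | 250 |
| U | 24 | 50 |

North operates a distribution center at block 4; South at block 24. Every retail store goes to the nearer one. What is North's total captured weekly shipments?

The indifferent point is the midpoint (4+24)/2 = 14; retail stores left of it (closer to North at 4) go to North, those right go to South.
  T at 1 (w=250) → North
  Q at 4 (w=20) → North
  R at 13 (w=2) → North
  S at 21 (w=90) → South
  U at 24 (w=50) → South
  P at 27 (w=200) → South
North captures 272; South captures 340.

272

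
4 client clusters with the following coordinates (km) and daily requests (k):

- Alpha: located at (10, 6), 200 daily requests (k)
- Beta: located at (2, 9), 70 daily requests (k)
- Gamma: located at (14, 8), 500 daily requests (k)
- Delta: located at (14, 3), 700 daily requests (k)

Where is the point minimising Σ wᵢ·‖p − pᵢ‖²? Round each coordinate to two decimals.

(12.88, 5.39)

The minimiser of Σwᵢ‖p−pᵢ‖² is the weighted centroid p* = (Σwᵢpᵢ)/(Σwᵢ).
Σwᵢ = 1470.
Σwᵢxᵢ = 200·10 + 70·2 + 500·14 + 700·14 = 18940.
Σwᵢyᵢ = 200·6 + 70·9 + 500·8 + 700·3 = 7930.
x* = 18940/1470 = 12.88, y* = 7930/1470 = 5.39.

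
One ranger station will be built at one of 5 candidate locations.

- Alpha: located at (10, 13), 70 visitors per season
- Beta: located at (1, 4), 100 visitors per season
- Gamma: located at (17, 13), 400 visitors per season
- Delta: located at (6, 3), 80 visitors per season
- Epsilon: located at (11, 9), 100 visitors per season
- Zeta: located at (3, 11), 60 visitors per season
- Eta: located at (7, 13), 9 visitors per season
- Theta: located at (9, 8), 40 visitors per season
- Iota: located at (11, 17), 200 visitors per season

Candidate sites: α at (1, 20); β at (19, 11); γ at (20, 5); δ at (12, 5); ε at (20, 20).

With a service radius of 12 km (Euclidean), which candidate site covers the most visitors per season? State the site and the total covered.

Coverage radius r = 12 km; a point is covered iff (Δx)²+(Δy)² ≤ 12² = 144.
  α (1, 20): covers {Alpha, Zeta, Eta, Iota} → 339
  β (19, 11): covers {Alpha, Gamma, Epsilon, Theta, Iota} → 810
  γ (20, 5): covers {Gamma, Epsilon, Theta} → 540
  δ (12, 5): covers {Alpha, Beta, Gamma, Delta, Epsilon, Zeta, Eta, Theta} → 859
  ε (20, 20): covers {Gamma, Iota} → 600
Maximum coverage at δ: 859 visitors per season.

δ, covering 859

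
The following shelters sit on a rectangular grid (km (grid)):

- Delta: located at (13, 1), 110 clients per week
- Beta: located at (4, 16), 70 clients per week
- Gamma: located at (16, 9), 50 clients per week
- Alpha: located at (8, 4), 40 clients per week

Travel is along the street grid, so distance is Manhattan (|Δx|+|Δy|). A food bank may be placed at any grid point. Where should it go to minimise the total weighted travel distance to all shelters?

(13, 4)

Manhattan distance separates: Σwᵢ(|x−xᵢ|+|y−yᵢ|) = Σwᵢ|x−xᵢ| + Σwᵢ|y−yᵢ|, so x and y are optimised independently as 1-D weighted medians.
Total weight W = 270; half = 135.
x-coordinate, sorted with cumulative weight:
  x=4 (Beta, w=70) cum 70
  x=8 (Alpha, w=40) cum 110
  x=13 (Delta, w=110) cum 220  ← median
  x=16 (Gamma, w=50) cum 270
⇒ x* = 13
y-coordinate, sorted with cumulative weight:
  y=1 (Delta, w=110) cum 110
  y=4 (Alpha, w=40) cum 150  ← median
  y=9 (Gamma, w=50) cum 200
  y=16 (Beta, w=70) cum 270
⇒ y* = 4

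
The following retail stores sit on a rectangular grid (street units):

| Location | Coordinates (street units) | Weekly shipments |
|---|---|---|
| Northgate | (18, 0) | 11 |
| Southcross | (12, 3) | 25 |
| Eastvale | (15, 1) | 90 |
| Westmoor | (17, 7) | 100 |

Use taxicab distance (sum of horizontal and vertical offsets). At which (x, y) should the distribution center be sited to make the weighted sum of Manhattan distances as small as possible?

Manhattan distance separates: Σwᵢ(|x−xᵢ|+|y−yᵢ|) = Σwᵢ|x−xᵢ| + Σwᵢ|y−yᵢ|, so x and y are optimised independently as 1-D weighted medians.
Total weight W = 226; half = 113.
x-coordinate, sorted with cumulative weight:
  x=12 (Southcross, w=25) cum 25
  x=15 (Eastvale, w=90) cum 115  ← median
  x=17 (Westmoor, w=100) cum 215
  x=18 (Northgate, w=11) cum 226
⇒ x* = 15
y-coordinate, sorted with cumulative weight:
  y=0 (Northgate, w=11) cum 11
  y=1 (Eastvale, w=90) cum 101
  y=3 (Southcross, w=25) cum 126  ← median
  y=7 (Westmoor, w=100) cum 226
⇒ y* = 3

(15, 3)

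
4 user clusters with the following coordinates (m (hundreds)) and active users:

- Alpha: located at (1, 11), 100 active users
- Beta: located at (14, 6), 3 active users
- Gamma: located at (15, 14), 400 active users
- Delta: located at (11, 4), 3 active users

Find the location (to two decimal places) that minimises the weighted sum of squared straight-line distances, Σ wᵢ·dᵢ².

(12.20, 13.30)

The minimiser of Σwᵢ‖p−pᵢ‖² is the weighted centroid p* = (Σwᵢpᵢ)/(Σwᵢ).
Σwᵢ = 506.
Σwᵢxᵢ = 100·1 + 3·14 + 400·15 + 3·11 = 6175.
Σwᵢyᵢ = 100·11 + 3·6 + 400·14 + 3·4 = 6730.
x* = 6175/506 = 12.20, y* = 6730/506 = 13.30.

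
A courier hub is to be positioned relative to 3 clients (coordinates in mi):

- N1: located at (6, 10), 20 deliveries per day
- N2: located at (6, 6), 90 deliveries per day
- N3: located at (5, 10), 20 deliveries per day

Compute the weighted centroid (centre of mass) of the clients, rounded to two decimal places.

The minimiser of Σwᵢ‖p−pᵢ‖² is the weighted centroid p* = (Σwᵢpᵢ)/(Σwᵢ).
Σwᵢ = 130.
Σwᵢxᵢ = 20·6 + 90·6 + 20·5 = 760.
Σwᵢyᵢ = 20·10 + 90·6 + 20·10 = 940.
x* = 760/130 = 5.85, y* = 940/130 = 7.23.

(5.85, 7.23)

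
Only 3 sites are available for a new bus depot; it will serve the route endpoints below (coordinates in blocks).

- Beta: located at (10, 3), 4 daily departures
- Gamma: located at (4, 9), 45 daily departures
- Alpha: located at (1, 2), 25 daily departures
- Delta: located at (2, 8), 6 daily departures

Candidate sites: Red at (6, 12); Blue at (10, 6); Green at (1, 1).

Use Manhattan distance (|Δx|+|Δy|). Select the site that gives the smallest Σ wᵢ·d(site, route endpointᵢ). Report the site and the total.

Total weighted distance at each candidate:
  Red (6, 12): total = 700
  Blue (10, 6): total = 802
  Green (1, 1): total = 612
Minimum is at Green with total 612 blocks.

Green, total 612 blocks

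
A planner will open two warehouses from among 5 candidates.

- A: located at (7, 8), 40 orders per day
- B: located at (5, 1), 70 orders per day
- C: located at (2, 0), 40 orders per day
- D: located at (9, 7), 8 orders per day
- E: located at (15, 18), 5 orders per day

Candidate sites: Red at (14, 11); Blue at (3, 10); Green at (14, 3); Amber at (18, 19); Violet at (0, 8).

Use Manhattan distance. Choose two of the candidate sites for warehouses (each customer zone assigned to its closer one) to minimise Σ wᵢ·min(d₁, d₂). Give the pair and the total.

Evaluate every pair (each demand assigned to the nearer of the two):
  {Blue, Amber}: total = 1542
  {Red, Blue}: total = 1562
  {Blue, Violet}: total = 1582
  {Blue, Green}: total = 1602
  {Green, Violet}: total = 1602
  {Amber, Violet}: total = 1620
  {Red, Violet}: total = 1632
  {Red, Green}: total = 1882
  {Green, Amber}: total = 1942
  {Red, Amber}: total = 2742
Best pair: {Blue, Amber} with total 1542.

{Blue, Amber}, total 1542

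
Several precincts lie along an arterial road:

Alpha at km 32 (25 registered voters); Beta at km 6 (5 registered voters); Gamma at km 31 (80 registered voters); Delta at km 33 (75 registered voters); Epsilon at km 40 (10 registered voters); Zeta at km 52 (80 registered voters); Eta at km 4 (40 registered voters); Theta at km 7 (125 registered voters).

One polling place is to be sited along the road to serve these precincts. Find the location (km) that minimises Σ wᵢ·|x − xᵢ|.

For a sum of weighted absolute distances on a line, the optimum is the weighted median (not the mean). Total weight W = 440; half-weight = 220.
Sort by position and accumulate weight:
  km 4 (Eta, w=40) → cum 40
  km 6 (Beta, w=5) → cum 45
  km 7 (Theta, w=125) → cum 170
  km 31 (Gamma, w=80) → cum 250  ≥ 220 → median here
  km 32 (Alpha, w=25) → cum 275
  km 33 (Delta, w=75) → cum 350
  km 40 (Epsilon, w=10) → cum 360
  km 52 (Zeta, w=80) → cum 440
Optimal location: km 31.

x = 31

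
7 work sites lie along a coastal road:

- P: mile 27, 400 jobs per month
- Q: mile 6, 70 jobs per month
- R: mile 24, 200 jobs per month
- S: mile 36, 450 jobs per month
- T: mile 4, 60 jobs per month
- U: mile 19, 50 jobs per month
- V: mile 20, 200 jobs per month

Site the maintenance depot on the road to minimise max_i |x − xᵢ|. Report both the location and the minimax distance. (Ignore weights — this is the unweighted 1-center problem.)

The 1-center on a line is the midpoint of the two extreme points: leftmost at 4, rightmost at 36.
Optimal location = (4 + 36)/2 = 20; maximum distance = (36 − 4)/2 = 16.

location 20, max distance 16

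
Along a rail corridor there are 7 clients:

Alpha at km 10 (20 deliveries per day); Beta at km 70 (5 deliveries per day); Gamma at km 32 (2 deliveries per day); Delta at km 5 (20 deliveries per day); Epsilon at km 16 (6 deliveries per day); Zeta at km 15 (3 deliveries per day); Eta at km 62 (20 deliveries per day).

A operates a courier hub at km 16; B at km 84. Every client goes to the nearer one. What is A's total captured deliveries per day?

51

The indifferent point is the midpoint (16+84)/2 = 50; clients left of it (closer to A at 16) go to A, those right go to B.
  Delta at 5 (w=20) → A
  Alpha at 10 (w=20) → A
  Zeta at 15 (w=3) → A
  Epsilon at 16 (w=6) → A
  Gamma at 32 (w=2) → A
  Eta at 62 (w=20) → B
  Beta at 70 (w=5) → B
A captures 51; B captures 25.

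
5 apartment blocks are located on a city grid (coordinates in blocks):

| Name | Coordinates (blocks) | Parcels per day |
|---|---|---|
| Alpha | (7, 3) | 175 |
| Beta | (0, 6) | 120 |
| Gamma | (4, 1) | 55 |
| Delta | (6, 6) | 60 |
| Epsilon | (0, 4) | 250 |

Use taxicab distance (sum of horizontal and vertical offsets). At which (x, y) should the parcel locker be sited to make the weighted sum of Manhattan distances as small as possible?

(0, 4)

Manhattan distance separates: Σwᵢ(|x−xᵢ|+|y−yᵢ|) = Σwᵢ|x−xᵢ| + Σwᵢ|y−yᵢ|, so x and y are optimised independently as 1-D weighted medians.
Total weight W = 660; half = 330.
x-coordinate, sorted with cumulative weight:
  x=0 (Beta, w=120) cum 120
  x=0 (Epsilon, w=250) cum 370  ← median
  x=4 (Gamma, w=55) cum 425
  x=6 (Delta, w=60) cum 485
  x=7 (Alpha, w=175) cum 660
⇒ x* = 0
y-coordinate, sorted with cumulative weight:
  y=1 (Gamma, w=55) cum 55
  y=3 (Alpha, w=175) cum 230
  y=4 (Epsilon, w=250) cum 480  ← median
  y=6 (Beta, w=120) cum 600
  y=6 (Delta, w=60) cum 660
⇒ y* = 4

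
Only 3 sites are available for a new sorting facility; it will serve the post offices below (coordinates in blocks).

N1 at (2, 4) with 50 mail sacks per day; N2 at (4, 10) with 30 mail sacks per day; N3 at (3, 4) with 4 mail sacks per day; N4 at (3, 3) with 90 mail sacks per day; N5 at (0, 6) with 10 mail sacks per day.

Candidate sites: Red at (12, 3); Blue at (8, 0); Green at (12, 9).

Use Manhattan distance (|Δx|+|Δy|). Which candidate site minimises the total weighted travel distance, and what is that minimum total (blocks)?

Total weighted distance at each candidate:
  Red (12, 3): total = 2000
  Blue (8, 0): total = 1816
  Green (12, 9): total = 2576
Minimum is at Blue with total 1816 blocks.

Blue, total 1816 blocks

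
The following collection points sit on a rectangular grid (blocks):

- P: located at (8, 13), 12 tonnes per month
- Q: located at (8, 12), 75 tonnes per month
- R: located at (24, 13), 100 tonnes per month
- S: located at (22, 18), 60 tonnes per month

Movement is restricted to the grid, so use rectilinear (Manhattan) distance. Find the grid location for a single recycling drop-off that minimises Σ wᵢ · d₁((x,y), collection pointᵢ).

Manhattan distance separates: Σwᵢ(|x−xᵢ|+|y−yᵢ|) = Σwᵢ|x−xᵢ| + Σwᵢ|y−yᵢ|, so x and y are optimised independently as 1-D weighted medians.
Total weight W = 247; half = 123.5.
x-coordinate, sorted with cumulative weight:
  x=8 (P, w=12) cum 12
  x=8 (Q, w=75) cum 87
  x=22 (S, w=60) cum 147  ← median
  x=24 (R, w=100) cum 247
⇒ x* = 22
y-coordinate, sorted with cumulative weight:
  y=12 (Q, w=75) cum 75
  y=13 (P, w=12) cum 87
  y=13 (R, w=100) cum 187  ← median
  y=18 (S, w=60) cum 247
⇒ y* = 13

(22, 13)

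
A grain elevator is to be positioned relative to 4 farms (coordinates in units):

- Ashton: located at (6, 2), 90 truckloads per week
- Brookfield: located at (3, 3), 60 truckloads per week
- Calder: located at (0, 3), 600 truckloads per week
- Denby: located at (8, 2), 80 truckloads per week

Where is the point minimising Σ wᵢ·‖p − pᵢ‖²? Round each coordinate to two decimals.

The minimiser of Σwᵢ‖p−pᵢ‖² is the weighted centroid p* = (Σwᵢpᵢ)/(Σwᵢ).
Σwᵢ = 830.
Σwᵢxᵢ = 90·6 + 60·3 + 600·0 + 80·8 = 1360.
Σwᵢyᵢ = 90·2 + 60·3 + 600·3 + 80·2 = 2320.
x* = 1360/830 = 1.64, y* = 2320/830 = 2.80.

(1.64, 2.80)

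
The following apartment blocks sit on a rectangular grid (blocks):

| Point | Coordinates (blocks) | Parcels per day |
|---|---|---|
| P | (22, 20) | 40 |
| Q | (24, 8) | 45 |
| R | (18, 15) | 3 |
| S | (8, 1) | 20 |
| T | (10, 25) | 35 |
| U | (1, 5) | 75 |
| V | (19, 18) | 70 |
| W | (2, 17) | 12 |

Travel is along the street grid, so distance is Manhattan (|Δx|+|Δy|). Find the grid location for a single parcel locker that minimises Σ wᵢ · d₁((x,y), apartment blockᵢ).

Manhattan distance separates: Σwᵢ(|x−xᵢ|+|y−yᵢ|) = Σwᵢ|x−xᵢ| + Σwᵢ|y−yᵢ|, so x and y are optimised independently as 1-D weighted medians.
Total weight W = 300; half = 150.
x-coordinate, sorted with cumulative weight:
  x=1 (U, w=75) cum 75
  x=2 (W, w=12) cum 87
  x=8 (S, w=20) cum 107
  x=10 (T, w=35) cum 142
  x=18 (R, w=3) cum 145
  x=19 (V, w=70) cum 215  ← median
  x=22 (P, w=40) cum 255
  x=24 (Q, w=45) cum 300
⇒ x* = 19
y-coordinate, sorted with cumulative weight:
  y=1 (S, w=20) cum 20
  y=5 (U, w=75) cum 95
  y=8 (Q, w=45) cum 140
  y=15 (R, w=3) cum 143
  y=17 (W, w=12) cum 155  ← median
  y=18 (V, w=70) cum 225
  y=20 (P, w=40) cum 265
  y=25 (T, w=35) cum 300
⇒ y* = 17

(19, 17)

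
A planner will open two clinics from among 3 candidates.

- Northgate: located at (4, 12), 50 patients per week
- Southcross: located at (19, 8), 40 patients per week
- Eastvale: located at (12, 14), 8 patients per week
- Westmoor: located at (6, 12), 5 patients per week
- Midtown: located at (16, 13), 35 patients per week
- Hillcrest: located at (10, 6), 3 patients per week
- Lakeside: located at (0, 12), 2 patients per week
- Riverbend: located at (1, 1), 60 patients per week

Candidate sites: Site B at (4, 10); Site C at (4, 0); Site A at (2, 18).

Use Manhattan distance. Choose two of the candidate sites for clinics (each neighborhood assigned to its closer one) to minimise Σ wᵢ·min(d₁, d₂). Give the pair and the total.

Evaluate every pair (each demand assigned to the nearer of the two):
  {Site B, Site C}: total = 1703
  {Site B, Site A}: total = 2183
  {Site C, Site A}: total = 2439
Best pair: {Site B, Site C} with total 1703.

{Site B, Site C}, total 1703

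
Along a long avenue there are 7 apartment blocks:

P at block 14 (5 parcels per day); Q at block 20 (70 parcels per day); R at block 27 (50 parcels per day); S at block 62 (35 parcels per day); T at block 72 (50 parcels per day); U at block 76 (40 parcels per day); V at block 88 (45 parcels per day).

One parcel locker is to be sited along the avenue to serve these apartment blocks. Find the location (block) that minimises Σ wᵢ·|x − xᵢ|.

For a sum of weighted absolute distances on a line, the optimum is the weighted median (not the mean). Total weight W = 295; half-weight = 147.5.
Sort by position and accumulate weight:
  block 14 (P, w=5) → cum 5
  block 20 (Q, w=70) → cum 75
  block 27 (R, w=50) → cum 125
  block 62 (S, w=35) → cum 160  ≥ 147.5 → median here
  block 72 (T, w=50) → cum 210
  block 76 (U, w=40) → cum 250
  block 88 (V, w=45) → cum 295
Optimal location: block 62.

x = 62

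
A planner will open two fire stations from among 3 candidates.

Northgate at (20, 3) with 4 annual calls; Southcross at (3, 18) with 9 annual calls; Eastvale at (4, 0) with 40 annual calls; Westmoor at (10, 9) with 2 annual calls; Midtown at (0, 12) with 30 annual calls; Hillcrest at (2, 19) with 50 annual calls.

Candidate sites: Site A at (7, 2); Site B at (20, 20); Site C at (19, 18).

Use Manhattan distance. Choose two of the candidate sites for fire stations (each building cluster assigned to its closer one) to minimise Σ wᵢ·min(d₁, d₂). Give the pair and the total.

Evaluate every pair (each demand assigned to the nearer of the two):
  {Site A, Site C}: total = 1830
  {Site A, Site B}: total = 1907
  {Site B, Site C}: total = 3214
Best pair: {Site A, Site C} with total 1830.

{Site A, Site C}, total 1830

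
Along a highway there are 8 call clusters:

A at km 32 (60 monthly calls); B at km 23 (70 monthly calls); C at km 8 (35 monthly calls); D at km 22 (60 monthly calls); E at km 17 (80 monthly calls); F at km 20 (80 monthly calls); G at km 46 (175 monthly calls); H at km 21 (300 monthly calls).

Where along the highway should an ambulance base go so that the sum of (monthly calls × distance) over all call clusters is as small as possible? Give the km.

For a sum of weighted absolute distances on a line, the optimum is the weighted median (not the mean). Total weight W = 860; half-weight = 430.
Sort by position and accumulate weight:
  km 8 (C, w=35) → cum 35
  km 17 (E, w=80) → cum 115
  km 20 (F, w=80) → cum 195
  km 21 (H, w=300) → cum 495  ≥ 430 → median here
  km 22 (D, w=60) → cum 555
  km 23 (B, w=70) → cum 625
  km 32 (A, w=60) → cum 685
  km 46 (G, w=175) → cum 860
Optimal location: km 21.

x = 21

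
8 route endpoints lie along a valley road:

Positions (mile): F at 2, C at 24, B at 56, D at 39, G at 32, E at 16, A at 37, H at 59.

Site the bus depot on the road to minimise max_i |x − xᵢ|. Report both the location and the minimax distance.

The 1-center on a line is the midpoint of the two extreme points: leftmost at 2, rightmost at 59.
Optimal location = (2 + 59)/2 = 30.5; maximum distance = (59 − 2)/2 = 28.5.

location 30.5, max distance 28.5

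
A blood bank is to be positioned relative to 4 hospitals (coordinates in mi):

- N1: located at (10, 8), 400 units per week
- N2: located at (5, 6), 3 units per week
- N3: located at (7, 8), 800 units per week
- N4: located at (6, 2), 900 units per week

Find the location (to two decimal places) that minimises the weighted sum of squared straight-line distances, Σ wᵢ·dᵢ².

(7.14, 5.43)

The minimiser of Σwᵢ‖p−pᵢ‖² is the weighted centroid p* = (Σwᵢpᵢ)/(Σwᵢ).
Σwᵢ = 2103.
Σwᵢxᵢ = 400·10 + 3·5 + 800·7 + 900·6 = 15015.
Σwᵢyᵢ = 400·8 + 3·6 + 800·8 + 900·2 = 11418.
x* = 15015/2103 = 7.14, y* = 11418/2103 = 5.43.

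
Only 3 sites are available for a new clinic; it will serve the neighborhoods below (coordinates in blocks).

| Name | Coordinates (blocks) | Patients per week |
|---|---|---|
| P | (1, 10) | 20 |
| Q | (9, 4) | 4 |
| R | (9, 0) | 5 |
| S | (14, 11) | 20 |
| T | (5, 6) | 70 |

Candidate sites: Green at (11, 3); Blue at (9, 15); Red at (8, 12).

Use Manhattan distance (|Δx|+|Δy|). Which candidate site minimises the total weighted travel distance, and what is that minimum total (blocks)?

Total weighted distance at each candidate:
  Green (11, 3): total = 1227
  Blue (9, 15): total = 1469
  Red (8, 12): total = 1051
Minimum is at Red with total 1051 blocks.

Red, total 1051 blocks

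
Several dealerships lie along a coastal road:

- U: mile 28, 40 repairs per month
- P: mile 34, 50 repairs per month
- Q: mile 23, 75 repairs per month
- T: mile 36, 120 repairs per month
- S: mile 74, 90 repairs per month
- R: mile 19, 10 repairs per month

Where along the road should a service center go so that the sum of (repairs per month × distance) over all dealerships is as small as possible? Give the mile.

For a sum of weighted absolute distances on a line, the optimum is the weighted median (not the mean). Total weight W = 385; half-weight = 192.5.
Sort by position and accumulate weight:
  mile 19 (R, w=10) → cum 10
  mile 23 (Q, w=75) → cum 85
  mile 28 (U, w=40) → cum 125
  mile 34 (P, w=50) → cum 175
  mile 36 (T, w=120) → cum 295  ≥ 192.5 → median here
  mile 74 (S, w=90) → cum 385
Optimal location: mile 36.

x = 36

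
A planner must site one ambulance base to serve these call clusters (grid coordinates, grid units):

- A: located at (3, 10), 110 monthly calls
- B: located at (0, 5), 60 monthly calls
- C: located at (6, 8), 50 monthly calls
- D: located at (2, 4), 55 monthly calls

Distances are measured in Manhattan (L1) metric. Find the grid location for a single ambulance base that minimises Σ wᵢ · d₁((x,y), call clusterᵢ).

Manhattan distance separates: Σwᵢ(|x−xᵢ|+|y−yᵢ|) = Σwᵢ|x−xᵢ| + Σwᵢ|y−yᵢ|, so x and y are optimised independently as 1-D weighted medians.
Total weight W = 275; half = 137.5.
x-coordinate, sorted with cumulative weight:
  x=0 (B, w=60) cum 60
  x=2 (D, w=55) cum 115
  x=3 (A, w=110) cum 225  ← median
  x=6 (C, w=50) cum 275
⇒ x* = 3
y-coordinate, sorted with cumulative weight:
  y=4 (D, w=55) cum 55
  y=5 (B, w=60) cum 115
  y=8 (C, w=50) cum 165  ← median
  y=10 (A, w=110) cum 275
⇒ y* = 8

(3, 8)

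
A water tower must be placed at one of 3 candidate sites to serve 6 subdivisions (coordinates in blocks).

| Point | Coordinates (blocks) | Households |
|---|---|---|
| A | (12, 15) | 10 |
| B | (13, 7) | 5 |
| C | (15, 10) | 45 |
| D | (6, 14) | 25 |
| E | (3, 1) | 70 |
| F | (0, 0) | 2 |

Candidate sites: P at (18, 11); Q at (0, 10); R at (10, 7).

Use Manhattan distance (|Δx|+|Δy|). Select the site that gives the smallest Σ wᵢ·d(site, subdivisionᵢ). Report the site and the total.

R, total 1694 blocks

Total weighted distance at each candidate:
  P (18, 11): total = 2508
  Q (0, 10): total = 2035
  R (10, 7): total = 1694
Minimum is at R with total 1694 blocks.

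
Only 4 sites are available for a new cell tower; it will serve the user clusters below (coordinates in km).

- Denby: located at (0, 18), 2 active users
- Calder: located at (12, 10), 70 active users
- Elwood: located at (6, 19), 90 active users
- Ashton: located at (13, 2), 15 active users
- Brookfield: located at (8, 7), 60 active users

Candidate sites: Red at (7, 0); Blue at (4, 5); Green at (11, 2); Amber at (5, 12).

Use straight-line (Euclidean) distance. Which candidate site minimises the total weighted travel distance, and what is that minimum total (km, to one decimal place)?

Amber, total 1703.6 km

Total weighted distance at each candidate:
  Red (7, 0): total = 3052.7
  Blue (4, 5): total = 2371.0
  Green (11, 2): total = 2577.9
  Amber (5, 12): total = 1703.6
Minimum is at Amber with total 1703.6 km.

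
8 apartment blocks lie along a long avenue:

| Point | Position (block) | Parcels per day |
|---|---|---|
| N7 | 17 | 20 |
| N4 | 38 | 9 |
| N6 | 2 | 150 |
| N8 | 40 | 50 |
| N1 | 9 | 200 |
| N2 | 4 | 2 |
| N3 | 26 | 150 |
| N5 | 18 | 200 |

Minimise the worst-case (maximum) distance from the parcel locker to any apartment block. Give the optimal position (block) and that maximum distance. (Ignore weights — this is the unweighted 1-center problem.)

location 21, max distance 19

The 1-center on a line is the midpoint of the two extreme points: leftmost at 2, rightmost at 40.
Optimal location = (2 + 40)/2 = 21; maximum distance = (40 − 2)/2 = 19.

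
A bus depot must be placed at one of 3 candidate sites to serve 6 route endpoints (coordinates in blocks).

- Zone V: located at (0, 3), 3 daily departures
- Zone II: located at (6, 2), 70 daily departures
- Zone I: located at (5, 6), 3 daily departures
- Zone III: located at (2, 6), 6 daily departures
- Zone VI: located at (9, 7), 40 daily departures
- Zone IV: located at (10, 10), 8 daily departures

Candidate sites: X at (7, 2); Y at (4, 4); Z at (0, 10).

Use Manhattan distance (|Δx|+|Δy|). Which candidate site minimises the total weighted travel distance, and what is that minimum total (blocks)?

Total weighted distance at each candidate:
  X (7, 2): total = 534
  Y (4, 4): total = 744
  Z (0, 10): total = 1624
Minimum is at X with total 534 blocks.

X, total 534 blocks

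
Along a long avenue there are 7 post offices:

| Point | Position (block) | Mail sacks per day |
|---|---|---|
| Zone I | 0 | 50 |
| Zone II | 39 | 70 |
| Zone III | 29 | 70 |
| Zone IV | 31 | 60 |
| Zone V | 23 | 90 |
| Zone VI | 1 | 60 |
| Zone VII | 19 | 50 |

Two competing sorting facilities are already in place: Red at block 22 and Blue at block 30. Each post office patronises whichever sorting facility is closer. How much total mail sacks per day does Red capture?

250

The indifferent point is the midpoint (22+30)/2 = 26; post offices left of it (closer to Red at 22) go to Red, those right go to Blue.
  Zone I at 0 (w=50) → Red
  Zone VI at 1 (w=60) → Red
  Zone VII at 19 (w=50) → Red
  Zone V at 23 (w=90) → Red
  Zone III at 29 (w=70) → Blue
  Zone IV at 31 (w=60) → Blue
  Zone II at 39 (w=70) → Blue
Red captures 250; Blue captures 200.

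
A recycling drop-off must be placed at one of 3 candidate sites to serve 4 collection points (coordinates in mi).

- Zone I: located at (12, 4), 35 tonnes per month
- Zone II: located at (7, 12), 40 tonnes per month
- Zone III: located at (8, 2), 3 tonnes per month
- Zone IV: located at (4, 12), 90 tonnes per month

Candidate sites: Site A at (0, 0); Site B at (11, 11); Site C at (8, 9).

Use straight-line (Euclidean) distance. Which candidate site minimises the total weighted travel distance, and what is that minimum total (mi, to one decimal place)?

Total weighted distance at each candidate:
  Site A (0, 0): total = 2161.6
  Site B (11, 11): total = 1077.3
  Site C (8, 9): total = 821.6
Minimum is at Site C with total 821.6 mi.

Site C, total 821.6 mi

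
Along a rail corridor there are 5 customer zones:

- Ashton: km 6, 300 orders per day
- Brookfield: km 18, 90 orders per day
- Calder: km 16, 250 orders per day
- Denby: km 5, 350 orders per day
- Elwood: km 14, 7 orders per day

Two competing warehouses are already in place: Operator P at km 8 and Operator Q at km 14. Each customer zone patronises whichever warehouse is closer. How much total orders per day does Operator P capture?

The indifferent point is the midpoint (8+14)/2 = 11; customer zones left of it (closer to Operator P at 8) go to Operator P, those right go to Operator Q.
  Denby at 5 (w=350) → Operator P
  Ashton at 6 (w=300) → Operator P
  Elwood at 14 (w=7) → Operator Q
  Calder at 16 (w=250) → Operator Q
  Brookfield at 18 (w=90) → Operator Q
Operator P captures 650; Operator Q captures 347.

650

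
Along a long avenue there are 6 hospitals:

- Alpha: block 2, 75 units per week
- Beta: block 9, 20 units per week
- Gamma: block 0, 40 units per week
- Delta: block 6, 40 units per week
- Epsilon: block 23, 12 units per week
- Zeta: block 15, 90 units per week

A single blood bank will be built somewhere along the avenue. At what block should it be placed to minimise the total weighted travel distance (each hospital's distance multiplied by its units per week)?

x = 6

For a sum of weighted absolute distances on a line, the optimum is the weighted median (not the mean). Total weight W = 277; half-weight = 138.5.
Sort by position and accumulate weight:
  block 0 (Gamma, w=40) → cum 40
  block 2 (Alpha, w=75) → cum 115
  block 6 (Delta, w=40) → cum 155  ≥ 138.5 → median here
  block 9 (Beta, w=20) → cum 175
  block 15 (Zeta, w=90) → cum 265
  block 23 (Epsilon, w=12) → cum 277
Optimal location: block 6.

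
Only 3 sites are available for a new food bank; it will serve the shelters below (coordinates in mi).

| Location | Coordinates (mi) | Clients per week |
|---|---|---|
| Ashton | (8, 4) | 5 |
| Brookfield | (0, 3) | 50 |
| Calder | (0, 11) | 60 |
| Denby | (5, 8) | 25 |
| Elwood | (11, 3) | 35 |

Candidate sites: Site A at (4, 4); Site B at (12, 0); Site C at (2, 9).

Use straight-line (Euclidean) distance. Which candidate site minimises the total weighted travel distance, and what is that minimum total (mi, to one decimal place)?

Site C, total 982.6 mi

Total weighted distance at each candidate:
  Site A (4, 4): total = 1060.5
  Site B (12, 0): total = 1999.9
  Site C (2, 9): total = 982.6
Minimum is at Site C with total 982.6 mi.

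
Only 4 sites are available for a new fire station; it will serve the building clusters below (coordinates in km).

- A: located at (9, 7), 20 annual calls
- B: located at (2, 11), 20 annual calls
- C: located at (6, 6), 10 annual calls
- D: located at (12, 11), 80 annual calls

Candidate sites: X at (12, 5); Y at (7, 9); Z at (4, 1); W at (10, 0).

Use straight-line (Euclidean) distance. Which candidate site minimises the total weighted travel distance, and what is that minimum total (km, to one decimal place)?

Y, total 626.7 km

Total weighted distance at each candidate:
  X (12, 5): total = 846.2
  Y (7, 9): total = 626.7
  Z (4, 1): total = 1438.5
  W (10, 0): total = 1380.0
Minimum is at Y with total 626.7 km.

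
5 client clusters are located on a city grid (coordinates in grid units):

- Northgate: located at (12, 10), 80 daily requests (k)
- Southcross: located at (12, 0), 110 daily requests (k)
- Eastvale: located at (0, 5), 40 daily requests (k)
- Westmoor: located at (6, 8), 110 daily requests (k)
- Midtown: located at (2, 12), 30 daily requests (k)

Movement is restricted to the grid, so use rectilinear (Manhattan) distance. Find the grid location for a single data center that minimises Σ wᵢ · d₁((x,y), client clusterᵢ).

Manhattan distance separates: Σwᵢ(|x−xᵢ|+|y−yᵢ|) = Σwᵢ|x−xᵢ| + Σwᵢ|y−yᵢ|, so x and y are optimised independently as 1-D weighted medians.
Total weight W = 370; half = 185.
x-coordinate, sorted with cumulative weight:
  x=0 (Eastvale, w=40) cum 40
  x=2 (Midtown, w=30) cum 70
  x=6 (Westmoor, w=110) cum 180
  x=12 (Northgate, w=80) cum 260  ← median
  x=12 (Southcross, w=110) cum 370
⇒ x* = 12
y-coordinate, sorted with cumulative weight:
  y=0 (Southcross, w=110) cum 110
  y=5 (Eastvale, w=40) cum 150
  y=8 (Westmoor, w=110) cum 260  ← median
  y=10 (Northgate, w=80) cum 340
  y=12 (Midtown, w=30) cum 370
⇒ y* = 8

(12, 8)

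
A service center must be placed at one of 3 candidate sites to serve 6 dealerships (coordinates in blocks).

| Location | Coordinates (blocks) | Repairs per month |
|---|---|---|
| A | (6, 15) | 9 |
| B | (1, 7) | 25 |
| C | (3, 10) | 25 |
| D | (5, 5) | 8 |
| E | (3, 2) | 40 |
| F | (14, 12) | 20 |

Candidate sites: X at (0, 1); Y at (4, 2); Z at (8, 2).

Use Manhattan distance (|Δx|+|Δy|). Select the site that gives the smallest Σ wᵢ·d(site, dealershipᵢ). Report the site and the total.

Y, total 1032 blocks

Total weighted distance at each candidate:
  X (0, 1): total = 1387
  Y (4, 2): total = 1032
  Z (8, 2): total = 1328
Minimum is at Y with total 1032 blocks.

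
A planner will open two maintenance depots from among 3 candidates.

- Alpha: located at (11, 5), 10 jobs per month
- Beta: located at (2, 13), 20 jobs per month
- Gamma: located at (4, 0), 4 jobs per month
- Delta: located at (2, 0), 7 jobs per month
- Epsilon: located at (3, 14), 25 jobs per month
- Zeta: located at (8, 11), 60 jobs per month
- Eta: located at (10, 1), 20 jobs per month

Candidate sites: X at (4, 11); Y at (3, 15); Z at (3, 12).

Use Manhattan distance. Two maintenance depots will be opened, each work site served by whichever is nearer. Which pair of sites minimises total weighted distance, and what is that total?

{X, Y}, total 910

Evaluate every pair (each demand assigned to the nearer of the two):
  {X, Y}: total = 910
  {X, Z}: total = 915
  {Y, Z}: total = 1078
Best pair: {X, Y} with total 910.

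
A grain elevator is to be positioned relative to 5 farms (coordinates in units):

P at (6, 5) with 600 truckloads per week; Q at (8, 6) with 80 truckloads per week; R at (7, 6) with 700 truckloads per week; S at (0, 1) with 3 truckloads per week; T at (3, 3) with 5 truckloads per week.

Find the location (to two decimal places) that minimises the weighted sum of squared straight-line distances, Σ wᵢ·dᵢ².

The minimiser of Σwᵢ‖p−pᵢ‖² is the weighted centroid p* = (Σwᵢpᵢ)/(Σwᵢ).
Σwᵢ = 1388.
Σwᵢxᵢ = 600·6 + 80·8 + 700·7 + 3·0 + 5·3 = 9155.
Σwᵢyᵢ = 600·5 + 80·6 + 700·6 + 3·1 + 5·3 = 7698.
x* = 9155/1388 = 6.60, y* = 7698/1388 = 5.55.

(6.60, 5.55)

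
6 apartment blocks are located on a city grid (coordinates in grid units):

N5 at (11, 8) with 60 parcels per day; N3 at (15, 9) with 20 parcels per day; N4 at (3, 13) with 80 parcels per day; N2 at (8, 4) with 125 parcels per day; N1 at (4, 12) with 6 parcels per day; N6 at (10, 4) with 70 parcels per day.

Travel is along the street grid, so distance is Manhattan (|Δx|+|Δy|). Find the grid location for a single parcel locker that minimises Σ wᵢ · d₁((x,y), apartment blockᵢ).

Manhattan distance separates: Σwᵢ(|x−xᵢ|+|y−yᵢ|) = Σwᵢ|x−xᵢ| + Σwᵢ|y−yᵢ|, so x and y are optimised independently as 1-D weighted medians.
Total weight W = 361; half = 180.5.
x-coordinate, sorted with cumulative weight:
  x=3 (N4, w=80) cum 80
  x=4 (N1, w=6) cum 86
  x=8 (N2, w=125) cum 211  ← median
  x=10 (N6, w=70) cum 281
  x=11 (N5, w=60) cum 341
  x=15 (N3, w=20) cum 361
⇒ x* = 8
y-coordinate, sorted with cumulative weight:
  y=4 (N2, w=125) cum 125
  y=4 (N6, w=70) cum 195  ← median
  y=8 (N5, w=60) cum 255
  y=9 (N3, w=20) cum 275
  y=12 (N1, w=6) cum 281
  y=13 (N4, w=80) cum 361
⇒ y* = 4

(8, 4)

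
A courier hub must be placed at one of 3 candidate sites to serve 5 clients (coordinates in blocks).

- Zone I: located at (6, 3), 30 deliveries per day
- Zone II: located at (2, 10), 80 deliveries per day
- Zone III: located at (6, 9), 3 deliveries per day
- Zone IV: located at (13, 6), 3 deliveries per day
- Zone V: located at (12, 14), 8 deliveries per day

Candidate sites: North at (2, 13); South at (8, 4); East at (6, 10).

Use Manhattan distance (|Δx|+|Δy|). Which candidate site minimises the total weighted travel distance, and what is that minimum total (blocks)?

Total weighted distance at each candidate:
  North (2, 13): total = 826
  South (8, 4): total = 1204
  East (6, 10): total = 646
Minimum is at East with total 646 blocks.

East, total 646 blocks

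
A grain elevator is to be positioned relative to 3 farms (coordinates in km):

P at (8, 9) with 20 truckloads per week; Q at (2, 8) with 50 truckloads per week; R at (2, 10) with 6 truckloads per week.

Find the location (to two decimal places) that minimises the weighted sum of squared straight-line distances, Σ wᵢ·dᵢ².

(3.58, 8.42)

The minimiser of Σwᵢ‖p−pᵢ‖² is the weighted centroid p* = (Σwᵢpᵢ)/(Σwᵢ).
Σwᵢ = 76.
Σwᵢxᵢ = 20·8 + 50·2 + 6·2 = 272.
Σwᵢyᵢ = 20·9 + 50·8 + 6·10 = 640.
x* = 272/76 = 3.58, y* = 640/76 = 8.42.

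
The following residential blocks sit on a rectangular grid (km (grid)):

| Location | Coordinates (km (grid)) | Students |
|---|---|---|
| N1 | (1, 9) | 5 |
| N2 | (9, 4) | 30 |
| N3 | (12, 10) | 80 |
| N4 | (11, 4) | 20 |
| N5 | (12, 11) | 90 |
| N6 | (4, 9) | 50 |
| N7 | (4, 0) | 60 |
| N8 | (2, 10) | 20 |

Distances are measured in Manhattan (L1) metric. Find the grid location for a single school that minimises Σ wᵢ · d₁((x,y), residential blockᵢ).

Manhattan distance separates: Σwᵢ(|x−xᵢ|+|y−yᵢ|) = Σwᵢ|x−xᵢ| + Σwᵢ|y−yᵢ|, so x and y are optimised independently as 1-D weighted medians.
Total weight W = 355; half = 177.5.
x-coordinate, sorted with cumulative weight:
  x=1 (N1, w=5) cum 5
  x=2 (N8, w=20) cum 25
  x=4 (N6, w=50) cum 75
  x=4 (N7, w=60) cum 135
  x=9 (N2, w=30) cum 165
  x=11 (N4, w=20) cum 185  ← median
  x=12 (N3, w=80) cum 265
  x=12 (N5, w=90) cum 355
⇒ x* = 11
y-coordinate, sorted with cumulative weight:
  y=0 (N7, w=60) cum 60
  y=4 (N2, w=30) cum 90
  y=4 (N4, w=20) cum 110
  y=9 (N1, w=5) cum 115
  y=9 (N6, w=50) cum 165
  y=10 (N3, w=80) cum 245  ← median
  y=10 (N8, w=20) cum 265
  y=11 (N5, w=90) cum 355
⇒ y* = 10

(11, 10)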